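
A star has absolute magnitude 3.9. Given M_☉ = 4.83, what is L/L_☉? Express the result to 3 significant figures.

L/L_☉ ≈ 2.36

M − M_☉ = 3.9 − 4.83 = -0.930
L/L_☉ = 10^(−0.4 (M − M_☉)) = 10^0.372 = 2.355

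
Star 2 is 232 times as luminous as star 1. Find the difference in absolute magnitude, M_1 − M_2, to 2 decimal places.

M_1 − M_2 ≈ 5.91

Pogson: ΔM = −2.5 log₁₀(ratio) = −2.5 log₁₀(232) = −2.5 × 2.3655 = -5.914
Star 2 is brighter so has the smaller magnitude: M_1 − M_2 is positive.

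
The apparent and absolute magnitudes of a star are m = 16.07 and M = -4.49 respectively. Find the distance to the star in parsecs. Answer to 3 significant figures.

μ = m − M = 20.560
m − M = 5 log₁₀ d − 5
log₁₀ d = (m − M)/5 + 1 = 5.1120
d = 10^5.1120 = 129400 pc

d ≈ 129000 pc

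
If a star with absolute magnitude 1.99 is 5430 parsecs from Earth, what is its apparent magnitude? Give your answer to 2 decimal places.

m ≈ 15.66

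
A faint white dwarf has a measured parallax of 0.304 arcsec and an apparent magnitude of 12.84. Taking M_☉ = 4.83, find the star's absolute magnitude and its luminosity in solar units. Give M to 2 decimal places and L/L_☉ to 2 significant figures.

d = 1/p = 1/0.304″ = 3.289 pc
M = m − 5 log₁₀ d + 5 = 12.84 − 5·0.5171 + 5 = 15.254
M − M_☉ = 15.254 − 4.83 = 10.424
L/L_☉ = 10^(−0.4 × 10.424) = 6.765×10^-5

M ≈ 15.25; L/L_☉ ≈ 6.8×10^-5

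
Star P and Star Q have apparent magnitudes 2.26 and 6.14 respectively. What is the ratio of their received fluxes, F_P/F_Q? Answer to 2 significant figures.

Δm = 2.26 − (6.14) = -3.88
Flux ratio = 10^(−0.4 Δm) = 10^(−0.4 × -3.88) = 10^1.552 = 35.65

F_P/F_Q ≈ 36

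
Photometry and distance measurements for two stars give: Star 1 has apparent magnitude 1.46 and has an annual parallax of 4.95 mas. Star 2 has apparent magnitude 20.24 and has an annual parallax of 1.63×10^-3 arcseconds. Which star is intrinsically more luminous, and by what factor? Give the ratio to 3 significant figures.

Star 1 is more luminous, by a factor of 3.53×10^6.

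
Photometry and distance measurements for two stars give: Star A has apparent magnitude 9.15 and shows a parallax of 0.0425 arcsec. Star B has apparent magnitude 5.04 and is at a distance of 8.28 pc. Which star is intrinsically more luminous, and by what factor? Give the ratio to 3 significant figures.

Star B is more luminous, by a factor of 5.46.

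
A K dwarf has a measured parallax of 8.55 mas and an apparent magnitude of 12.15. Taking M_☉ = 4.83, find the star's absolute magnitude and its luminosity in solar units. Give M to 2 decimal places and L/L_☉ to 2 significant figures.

M ≈ 6.81; L/L_☉ ≈ 0.16

d = 1/p = 1000/8.55 mas = 117.0 pc
M = m − 5 log₁₀ d + 5 = 12.15 − 5·2.0680 + 5 = 6.810
M − M_☉ = 6.810 − 4.83 = 1.980
L/L_☉ = 10^(−0.4 × 1.980) = 0.1615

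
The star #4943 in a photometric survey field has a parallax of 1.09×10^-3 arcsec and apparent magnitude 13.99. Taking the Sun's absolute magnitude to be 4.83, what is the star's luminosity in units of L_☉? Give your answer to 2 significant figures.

L/L_☉ ≈ 1.8

d = 1/p = 1/1.09×10^-3″ = 917.4 pc
M = m − 5 log₁₀ d + 5 = 13.99 − 5·2.9626 + 5 = 4.177
M − M_☉ = 4.177 − 4.83 = -0.653
L/L_☉ = 10^(−0.4 × -0.653) = 1.825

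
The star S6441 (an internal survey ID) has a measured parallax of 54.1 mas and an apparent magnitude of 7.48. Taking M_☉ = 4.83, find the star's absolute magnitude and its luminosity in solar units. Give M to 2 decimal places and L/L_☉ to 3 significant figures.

M ≈ 6.15; L/L_☉ ≈ 0.298

d = 1/p = 1000/54.1 mas = 18.48 pc
M = m − 5 log₁₀ d + 5 = 7.48 − 5·1.2668 + 5 = 6.146
M − M_☉ = 6.146 − 4.83 = 1.316
L/L_☉ = 10^(−0.4 × 1.316) = 0.2976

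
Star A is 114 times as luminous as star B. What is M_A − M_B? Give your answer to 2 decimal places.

M_A − M_B ≈ -5.14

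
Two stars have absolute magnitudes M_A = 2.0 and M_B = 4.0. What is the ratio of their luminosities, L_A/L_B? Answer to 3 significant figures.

ΔM = M_A − M_B = -2.0
L_A/L_B = 10^(−0.4 ΔM) = 10^0.800 = 6.310

L_A/L_B ≈ 6.31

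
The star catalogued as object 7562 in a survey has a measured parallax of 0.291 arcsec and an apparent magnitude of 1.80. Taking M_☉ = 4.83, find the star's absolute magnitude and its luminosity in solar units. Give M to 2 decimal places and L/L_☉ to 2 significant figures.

d = 1/p = 1/0.291″ = 3.436 pc
M = m − 5 log₁₀ d + 5 = 1.80 − 5·0.5361 + 5 = 4.119
M − M_☉ = 4.119 − 4.83 = -0.711
L/L_☉ = 10^(−0.4 × -0.711) = 1.924

M ≈ 4.12; L/L_☉ ≈ 1.9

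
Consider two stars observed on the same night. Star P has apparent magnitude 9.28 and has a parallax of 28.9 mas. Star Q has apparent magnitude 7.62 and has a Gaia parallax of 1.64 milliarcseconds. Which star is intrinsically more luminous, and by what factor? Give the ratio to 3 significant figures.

Star Q is more luminous, by a factor of 1430.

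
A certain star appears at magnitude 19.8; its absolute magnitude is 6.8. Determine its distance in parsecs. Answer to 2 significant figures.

μ = m − M = 13.000
m − M = 5 log₁₀ d − 5
log₁₀ d = (m − M)/5 + 1 = 3.6000
d = 10^3.6000 = 3981 pc

d ≈ 4000 pc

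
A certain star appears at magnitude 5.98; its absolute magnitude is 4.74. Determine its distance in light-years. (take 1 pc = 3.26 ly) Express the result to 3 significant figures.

Distance modulus: m − M = 5.98 − (4.74) = 1.240
m − M = 5 log₁₀ d − 5
log₁₀ d = (m − M)/5 + 1 = 1.2480
d = 10^1.2480 = 17.70 pc
= 57.71 ly

d ≈ 57.7 ly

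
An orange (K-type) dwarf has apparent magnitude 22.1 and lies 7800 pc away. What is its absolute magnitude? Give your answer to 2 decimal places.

M ≈ 7.64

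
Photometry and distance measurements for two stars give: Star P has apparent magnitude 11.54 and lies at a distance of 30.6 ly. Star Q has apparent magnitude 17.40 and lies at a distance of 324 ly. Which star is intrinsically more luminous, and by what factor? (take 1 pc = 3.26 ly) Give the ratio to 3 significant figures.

Star P: d = 30.6 ly / 3.26 = 9.387 pc
Star P: M = m − 5 log₁₀ d + 5 = 11.54 − 5·0.9725 + 5 = 11.677
Star Q: d = 324 ly / 3.26 = 99.39 pc
Star Q: M = m − 5 log₁₀ d + 5 = 17.40 − 5·1.9973 + 5 = 12.413
ΔM = M_P − M_Q = 11.677 − (12.413) = -0.736; smaller M is more luminous → Star P.
L ratio = 10^(0.4 |ΔM|) = 10^0.294 = 1.969

Star P is more luminous, by a factor of 1.97.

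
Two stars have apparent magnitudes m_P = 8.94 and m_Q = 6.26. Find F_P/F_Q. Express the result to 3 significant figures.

F_P/F_Q ≈ 0.0847

Δm = 8.94 − (6.26) = 2.68
Flux ratio = 10^(−0.4 Δm) = 10^(−0.4 × 2.68) = 10^-1.072 = 0.08472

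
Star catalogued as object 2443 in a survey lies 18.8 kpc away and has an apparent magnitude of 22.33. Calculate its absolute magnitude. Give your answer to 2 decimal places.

d = 18.8 kpc = 18800 pc
5 log₁₀(d/10 pc) = 5 log₁₀(18800) − 5 = 16.371
M = m − 5 log₁₀(d/10) = 22.33 − 16.371 = 5.959

M ≈ 5.96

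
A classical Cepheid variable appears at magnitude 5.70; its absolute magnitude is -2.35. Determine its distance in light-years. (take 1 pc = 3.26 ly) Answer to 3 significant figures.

μ = m − M = 8.050
m − M = 5 log₁₀ d − 5
log₁₀ d = (m − M)/5 + 1 = 2.6100
d = 10^2.6100 = 407.4 pc
= 1328 ly

d ≈ 1330 ly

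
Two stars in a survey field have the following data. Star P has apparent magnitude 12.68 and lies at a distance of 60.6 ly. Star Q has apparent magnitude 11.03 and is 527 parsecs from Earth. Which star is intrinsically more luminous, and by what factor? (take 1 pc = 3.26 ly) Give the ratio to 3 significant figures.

Star Q is more luminous, by a factor of 3670.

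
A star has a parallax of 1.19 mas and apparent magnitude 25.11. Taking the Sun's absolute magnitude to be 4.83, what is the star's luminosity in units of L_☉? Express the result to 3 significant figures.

d = 1/p = 1000/1.19 mas = 840.3 pc
M = m − 5 log₁₀ d + 5 = 25.11 − 5·2.9245 + 5 = 15.488
M − M_☉ = 15.488 − 4.83 = 10.658
L/L_☉ = 10^(−0.4 × 10.658) = 5.456×10^-5

L/L_☉ ≈ 5.46×10^-5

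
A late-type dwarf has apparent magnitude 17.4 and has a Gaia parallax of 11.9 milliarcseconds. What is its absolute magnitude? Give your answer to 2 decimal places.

M ≈ 12.78

p = 11.9 mas = 0.0119″ → d = 1/p = 84.03 pc
5 log₁₀(d/10 pc) = 5 log₁₀(84.03) − 5 = 4.622
M = m − 5 log₁₀(d/10) = 17.4 − 4.622 = 12.778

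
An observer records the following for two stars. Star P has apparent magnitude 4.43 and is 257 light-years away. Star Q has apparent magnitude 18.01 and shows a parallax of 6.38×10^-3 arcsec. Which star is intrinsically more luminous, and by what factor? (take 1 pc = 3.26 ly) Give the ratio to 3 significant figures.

Star P: d = 257 ly / 3.26 = 78.83 pc
Star P: M = m − 5 log₁₀ d + 5 = 4.43 − 5·1.8967 + 5 = -0.054
Star Q: d = 1/p = 1/6.38×10^-3″ = 156.7 pc
Star Q: M = m − 5 log₁₀ d + 5 = 18.01 − 5·2.1952 + 5 = 12.034
ΔM = M_P − M_Q = -0.054 − (12.034) = -12.088; smaller M is more luminous → Star P.
L ratio = 10^(0.4 |ΔM|) = 10^4.835 = 68400

Star P is more luminous, by a factor of 68400.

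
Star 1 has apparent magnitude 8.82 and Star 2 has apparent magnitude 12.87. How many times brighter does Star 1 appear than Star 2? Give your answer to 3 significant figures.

41.7

Δm = 8.82 − (12.87) = -4.05
Flux ratio = 10^(−0.4 Δm) = 10^(−0.4 × -4.05) = 10^1.620 = 41.69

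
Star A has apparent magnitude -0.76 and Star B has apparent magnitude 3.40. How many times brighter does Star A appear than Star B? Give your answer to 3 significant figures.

Magnitude difference = -4.16
Flux ratio = 10^(−0.4 Δm) = 10^(−0.4 × -4.16) = 10^1.664 = 46.13

46.1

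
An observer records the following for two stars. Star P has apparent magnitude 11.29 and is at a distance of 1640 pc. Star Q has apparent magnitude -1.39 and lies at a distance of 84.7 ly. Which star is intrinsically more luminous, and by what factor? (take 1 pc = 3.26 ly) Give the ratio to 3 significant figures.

Star Q is more luminous, by a factor of 29.6.

Star P: M = m − 5 log₁₀ d + 5 = 11.29 − 5·3.2148 + 5 = 0.216
Star Q: d = 84.7 ly / 3.26 = 25.98 pc
Star Q: M = m − 5 log₁₀ d + 5 = -1.39 − 5·1.4147 + 5 = -3.463
ΔM = M_P − M_Q = 0.216 − (-3.463) = 3.679; smaller M is more luminous → Star Q.
L ratio = 10^(0.4 |ΔM|) = 10^1.472 = 29.62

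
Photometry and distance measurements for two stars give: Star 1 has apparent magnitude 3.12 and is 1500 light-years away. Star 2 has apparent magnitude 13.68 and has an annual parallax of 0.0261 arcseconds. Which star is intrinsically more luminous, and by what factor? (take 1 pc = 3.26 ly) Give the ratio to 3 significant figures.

Star 1: d = 1500 ly / 3.26 = 460.1 pc
Star 1: M = m − 5 log₁₀ d + 5 = 3.12 − 5·2.6629 + 5 = -5.194
Star 2: d = 1/p = 1/0.0261″ = 38.31 pc
Star 2: M = m − 5 log₁₀ d + 5 = 13.68 − 5·1.5834 + 5 = 10.763
ΔM = M_1 − M_2 = -5.194 − (10.763) = -15.958; smaller M is more luminous → Star 1.
L ratio = 10^(0.4 |ΔM|) = 10^6.383 = 2.416×10^6

Star 1 is more luminous, by a factor of 2.42×10^6.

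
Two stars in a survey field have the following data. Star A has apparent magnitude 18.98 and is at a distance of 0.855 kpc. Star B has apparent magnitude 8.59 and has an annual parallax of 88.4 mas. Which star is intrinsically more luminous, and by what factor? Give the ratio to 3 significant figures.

Star B is more luminous, by a factor of 2.51.

Star A: d = 0.855 kpc = 855.0 pc
Star A: M = m − 5 log₁₀ d + 5 = 18.98 − 5·2.9320 + 5 = 9.320
Star B: p = 88.4 mas = 0.0884″ → d = 1/p = 11.31 pc
Star B: M = m − 5 log₁₀ d + 5 = 8.59 − 5·1.0535 + 5 = 8.322
ΔM = M_A − M_B = 9.320 − (8.322) = 0.998; smaller M is more luminous → Star B.
L ratio = 10^(0.4 |ΔM|) = 10^0.399 = 2.507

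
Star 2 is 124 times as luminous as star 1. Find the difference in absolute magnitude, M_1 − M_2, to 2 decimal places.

Pogson: ΔM = −2.5 log₁₀(ratio) = −2.5 log₁₀(124) = −2.5 × 2.0934 = -5.234
Star 2 is brighter so has the smaller magnitude: M_1 − M_2 is positive.

M_1 − M_2 ≈ 5.23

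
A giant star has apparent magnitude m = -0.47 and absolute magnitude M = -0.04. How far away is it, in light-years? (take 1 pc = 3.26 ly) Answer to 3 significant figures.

μ = m − M = -0.430
m − M = 5 log₁₀ d − 5
log₁₀ d = (m − M)/5 + 1 = 0.9140
d = 10^0.9140 = 8.204 pc
= 26.74 ly

d ≈ 26.7 ly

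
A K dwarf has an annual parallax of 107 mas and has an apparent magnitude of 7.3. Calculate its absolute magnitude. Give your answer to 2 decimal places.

M ≈ 7.45

p = 107 mas = 0.107″ → d = 1/p = 9.346 pc
5 log₁₀(d/10 pc) = 5 log₁₀(9.346) − 5 = -0.147
M = m − 5 log₁₀(d/10) = 7.3 + 0.147 = 7.447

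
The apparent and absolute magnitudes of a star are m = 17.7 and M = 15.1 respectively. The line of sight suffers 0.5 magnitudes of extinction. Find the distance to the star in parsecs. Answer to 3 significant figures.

d ≈ 26.3 pc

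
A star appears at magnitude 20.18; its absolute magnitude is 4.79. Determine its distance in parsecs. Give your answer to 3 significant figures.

μ = m − M = 15.390
m − M = 5 log₁₀ d − 5
log₁₀ d = (m − M)/5 + 1 = 4.0780
d = 10^4.0780 = 11970 pc

d ≈ 12000 pc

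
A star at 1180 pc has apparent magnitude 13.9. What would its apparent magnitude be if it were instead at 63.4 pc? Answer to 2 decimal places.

Flux ∝ 1/d², so Δm = 5 log₁₀(d₂/d₁) = 5 log₁₀(63.4/1180) = -6.349
m₂ = m₁ + Δm = 13.9 + (-6.349) = 7.551

m ≈ 7.55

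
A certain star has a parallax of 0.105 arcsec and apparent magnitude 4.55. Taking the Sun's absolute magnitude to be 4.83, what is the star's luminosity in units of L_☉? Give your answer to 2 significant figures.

L/L_☉ ≈ 1.2

d = 1/p = 1/0.105″ = 9.524 pc
M = m − 5 log₁₀ d + 5 = 4.55 − 5·0.9788 + 5 = 4.656
M − M_☉ = 4.656 − 4.83 = -0.174
L/L_☉ = 10^(−0.4 × -0.174) = 1.174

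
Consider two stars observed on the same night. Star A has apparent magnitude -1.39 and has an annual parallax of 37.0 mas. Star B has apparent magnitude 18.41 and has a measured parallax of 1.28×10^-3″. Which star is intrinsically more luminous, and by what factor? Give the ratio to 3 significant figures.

Star A is more luminous, by a factor of 99500.

Star A: p = 37.0 mas = 0.0370″ → d = 1/p = 27.03 pc
Star A: M = m − 5 log₁₀ d + 5 = -1.39 − 5·1.4318 + 5 = -3.549
Star B: d = 1/p = 1/1.28×10^-3″ = 781.2 pc
Star B: M = m − 5 log₁₀ d + 5 = 18.41 − 5·2.8928 + 5 = 8.946
ΔM = M_A − M_B = -3.549 − (8.946) = -12.495; smaller M is more luminous → Star A.
L ratio = 10^(0.4 |ΔM|) = 10^4.998 = 99540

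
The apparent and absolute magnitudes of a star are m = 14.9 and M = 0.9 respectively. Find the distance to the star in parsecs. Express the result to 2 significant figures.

d ≈ 6300 pc

μ = m − M = 14.000
m − M = 5 log₁₀ d − 5
log₁₀ d = (m − M)/5 + 1 = 3.8000
d = 10^3.8000 = 6310 pc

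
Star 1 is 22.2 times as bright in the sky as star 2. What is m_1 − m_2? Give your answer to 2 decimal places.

Pogson: Δm = −2.5 log₁₀(ratio) = −2.5 log₁₀(22.2) = −2.5 × 1.3464 = -3.366
Star 1 is brighter, so it has the smaller magnitude: the difference is negative.

m_1 − m_2 ≈ -3.37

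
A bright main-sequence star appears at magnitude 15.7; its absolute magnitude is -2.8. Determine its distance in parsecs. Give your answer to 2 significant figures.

d ≈ 50000 pc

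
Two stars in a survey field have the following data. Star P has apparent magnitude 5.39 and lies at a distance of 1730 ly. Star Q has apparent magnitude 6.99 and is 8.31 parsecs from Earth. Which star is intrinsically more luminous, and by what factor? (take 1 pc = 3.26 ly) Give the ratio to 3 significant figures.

Star P: d = 1730 ly / 3.26 = 530.7 pc
Star P: M = m − 5 log₁₀ d + 5 = 5.39 − 5·2.7248 + 5 = -3.234
Star Q: M = m − 5 log₁₀ d + 5 = 6.99 − 5·0.9196 + 5 = 7.392
ΔM = M_P − M_Q = -3.234 − (7.392) = -10.626; smaller M is more luminous → Star P.
L ratio = 10^(0.4 |ΔM|) = 10^4.250 = 17800

Star P is more luminous, by a factor of 17800.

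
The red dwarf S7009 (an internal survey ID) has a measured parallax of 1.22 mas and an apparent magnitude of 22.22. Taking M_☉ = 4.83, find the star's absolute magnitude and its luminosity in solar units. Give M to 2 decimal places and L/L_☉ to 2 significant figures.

M ≈ 12.65; L/L_☉ ≈ 7.4×10^-4

d = 1/p = 1000/1.22 mas = 819.7 pc
M = m − 5 log₁₀ d + 5 = 22.22 − 5·2.9136 + 5 = 12.652
M − M_☉ = 12.652 − 4.83 = 7.822
L/L_☉ = 10^(−0.4 × 7.822) = 7.435×10^-4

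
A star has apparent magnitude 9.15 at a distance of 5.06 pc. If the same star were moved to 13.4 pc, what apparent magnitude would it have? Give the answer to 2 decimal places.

Flux ∝ 1/d², so Δm = 5 log₁₀(d₂/d₁) = 5 log₁₀(13.4/5.06) = 2.115
m₂ = m₁ + Δm = 9.15 + (2.115) = 11.265

m ≈ 11.26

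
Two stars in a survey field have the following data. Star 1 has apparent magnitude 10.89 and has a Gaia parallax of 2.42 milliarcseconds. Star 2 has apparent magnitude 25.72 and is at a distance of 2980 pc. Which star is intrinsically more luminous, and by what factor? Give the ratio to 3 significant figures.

Star 1 is more luminous, by a factor of 16400.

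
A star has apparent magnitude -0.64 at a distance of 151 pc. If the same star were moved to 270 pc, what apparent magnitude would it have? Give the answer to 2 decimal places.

m ≈ 0.62

Flux ∝ 1/d², so Δm = 5 log₁₀(d₂/d₁) = 5 log₁₀(270/151) = 1.262
m₂ = m₁ + Δm = -0.64 + (1.262) = 0.622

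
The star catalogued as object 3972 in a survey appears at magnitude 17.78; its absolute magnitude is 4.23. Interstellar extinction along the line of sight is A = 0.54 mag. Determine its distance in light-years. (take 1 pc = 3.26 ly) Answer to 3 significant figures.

m − M = 5 log₁₀(d/10 pc) + A  ⇒  17.78 − (4.23) − 0.54 = 5 log₁₀(d/10)
13.010 = 5 log₁₀(d/10)
log₁₀ d = (m − M − A)/5 + 1 = 3.6020
d = 10^3.6020 = 3999 pc
= 13040 ly

d ≈ 13000 ly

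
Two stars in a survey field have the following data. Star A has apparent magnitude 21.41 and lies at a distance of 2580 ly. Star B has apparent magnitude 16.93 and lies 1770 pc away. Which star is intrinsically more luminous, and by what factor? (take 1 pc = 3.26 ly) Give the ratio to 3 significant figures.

Star A: d = 2580 ly / 3.26 = 791.4 pc
Star A: M = m − 5 log₁₀ d + 5 = 21.41 − 5·2.8984 + 5 = 11.918
Star B: M = m − 5 log₁₀ d + 5 = 16.93 − 5·3.2480 + 5 = 5.690
ΔM = M_A − M_B = 11.918 − (5.690) = 6.228; smaller M is more luminous → Star B.
L ratio = 10^(0.4 |ΔM|) = 10^2.491 = 309.8

Star B is more luminous, by a factor of 310.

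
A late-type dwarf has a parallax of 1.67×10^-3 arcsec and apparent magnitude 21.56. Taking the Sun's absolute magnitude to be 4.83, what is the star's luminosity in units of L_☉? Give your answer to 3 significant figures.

d = 1/p = 1/1.67×10^-3″ = 598.8 pc
M = m − 5 log₁₀ d + 5 = 21.56 − 5·2.7773 + 5 = 12.674
M − M_☉ = 12.674 − 4.83 = 7.844
L/L_☉ = 10^(−0.4 × 7.844) = 7.287×10^-4

L/L_☉ ≈ 7.29×10^-4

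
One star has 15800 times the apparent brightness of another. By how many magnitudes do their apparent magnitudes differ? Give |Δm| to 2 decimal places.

Pogson: Δm = −2.5 log₁₀(ratio) = −2.5 log₁₀(15800) = −2.5 × 4.1987 = -10.497

|Δm| ≈ 10.50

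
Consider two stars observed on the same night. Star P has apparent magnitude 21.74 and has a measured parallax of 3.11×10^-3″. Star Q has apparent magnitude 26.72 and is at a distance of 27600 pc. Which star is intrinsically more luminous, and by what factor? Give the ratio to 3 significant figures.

Star P: d = 1/p = 1/3.11×10^-3″ = 321.5 pc
Star P: M = m − 5 log₁₀ d + 5 = 21.74 − 5·2.5072 + 5 = 14.204
Star Q: M = m − 5 log₁₀ d + 5 = 26.72 − 5·4.4409 + 5 = 9.515
ΔM = M_P − M_Q = 14.204 − (9.515) = 4.688; smaller M is more luminous → Star Q.
L ratio = 10^(0.4 |ΔM|) = 10^1.875 = 75.05

Star Q is more luminous, by a factor of 75.0.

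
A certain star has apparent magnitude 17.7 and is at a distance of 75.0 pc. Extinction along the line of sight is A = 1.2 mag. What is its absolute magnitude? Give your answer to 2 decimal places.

5 log₁₀(d/10 pc) = 5 log₁₀(75.00) − 5 = 4.375
M = m − 5 log₁₀(d/10) − A = 17.7 − 4.375 − 1.2 = 12.125

M ≈ 12.12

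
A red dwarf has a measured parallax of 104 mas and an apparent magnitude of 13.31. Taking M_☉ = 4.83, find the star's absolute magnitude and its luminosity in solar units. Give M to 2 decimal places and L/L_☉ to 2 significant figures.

M ≈ 13.40; L/L_☉ ≈ 3.7×10^-4

d = 1/p = 1000/104 mas = 9.615 pc
M = m − 5 log₁₀ d + 5 = 13.31 − 5·0.9830 + 5 = 13.395
M − M_☉ = 13.395 − 4.83 = 8.565
L/L_☉ = 10^(−0.4 × 8.565) = 3.749×10^-4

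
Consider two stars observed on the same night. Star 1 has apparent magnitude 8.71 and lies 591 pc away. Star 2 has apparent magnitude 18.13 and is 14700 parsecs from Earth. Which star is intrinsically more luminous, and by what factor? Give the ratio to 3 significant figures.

Star 1 is more luminous, by a factor of 9.47.

Star 1: M = m − 5 log₁₀ d + 5 = 8.71 − 5·2.7716 + 5 = -0.148
Star 2: M = m − 5 log₁₀ d + 5 = 18.13 − 5·4.1673 + 5 = 2.293
ΔM = M_1 − M_2 = -0.148 − (2.293) = -2.441; smaller M is more luminous → Star 1.
L ratio = 10^(0.4 |ΔM|) = 10^0.977 = 9.474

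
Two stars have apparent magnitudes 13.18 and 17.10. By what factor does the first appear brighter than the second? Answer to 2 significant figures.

Δm = 13.18 − (17.10) = -3.92
Flux ratio = 10^(−0.4 Δm) = 10^(−0.4 × -3.92) = 10^1.568 = 36.98

37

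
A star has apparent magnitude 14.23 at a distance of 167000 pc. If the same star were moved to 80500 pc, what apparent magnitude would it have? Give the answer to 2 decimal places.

Flux ∝ 1/d², so Δm = 5 log₁₀(d₂/d₁) = 5 log₁₀(80500/167000) = -1.585
m₂ = m₁ + Δm = 14.23 + (-1.585) = 12.645

m ≈ 12.65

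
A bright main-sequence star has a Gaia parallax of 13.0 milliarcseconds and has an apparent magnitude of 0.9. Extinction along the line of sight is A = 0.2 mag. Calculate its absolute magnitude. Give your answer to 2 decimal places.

M ≈ -3.73

p = 13.0 mas = 0.0130″ → d = 1/p = 76.92 pc
5 log₁₀(d/10 pc) = 5 log₁₀(76.92) − 5 = 4.430
M = m − 5 log₁₀(d/10) − A = 0.9 − 4.430 − 0.2 = -3.730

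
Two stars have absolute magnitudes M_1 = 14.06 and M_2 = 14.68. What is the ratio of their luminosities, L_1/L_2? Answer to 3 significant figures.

ΔM = M_1 − M_2 = -0.62
L_1/L_2 = 10^(−0.4 ΔM) = 10^0.248 = 1.770

L_1/L_2 ≈ 1.77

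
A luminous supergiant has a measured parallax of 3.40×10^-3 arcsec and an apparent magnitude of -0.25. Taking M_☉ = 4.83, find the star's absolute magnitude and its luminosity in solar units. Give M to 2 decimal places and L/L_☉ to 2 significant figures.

M ≈ -7.59; L/L_☉ ≈ 93000

d = 1/p = 1/3.40×10^-3″ = 294.1 pc
M = m − 5 log₁₀ d + 5 = -0.25 − 5·2.4685 + 5 = -7.593
M − M_☉ = -7.593 − 4.83 = -12.423
L/L_☉ = 10^(−0.4 × -12.423) = 93120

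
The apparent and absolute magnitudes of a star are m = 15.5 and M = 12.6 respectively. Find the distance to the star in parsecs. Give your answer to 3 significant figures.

d ≈ 38.0 pc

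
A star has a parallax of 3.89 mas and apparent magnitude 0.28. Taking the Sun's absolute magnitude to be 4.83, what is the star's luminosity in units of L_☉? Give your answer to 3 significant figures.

d = 1/p = 1000/3.89 mas = 257.1 pc
M = m − 5 log₁₀ d + 5 = 0.28 − 5·2.4101 + 5 = -6.770
M − M_☉ = -6.770 − 4.83 = -11.600
L/L_☉ = 10^(−0.4 × -11.600) = 43660

L/L_☉ ≈ 43700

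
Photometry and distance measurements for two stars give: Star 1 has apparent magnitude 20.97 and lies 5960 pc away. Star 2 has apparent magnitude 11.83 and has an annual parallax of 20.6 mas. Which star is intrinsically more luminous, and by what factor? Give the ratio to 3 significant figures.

Star 1: M = m − 5 log₁₀ d + 5 = 20.97 − 5·3.7752 + 5 = 7.094
Star 2: p = 20.6 mas = 0.0206″ → d = 1/p = 48.54 pc
Star 2: M = m − 5 log₁₀ d + 5 = 11.83 − 5·1.6861 + 5 = 8.399
ΔM = M_1 − M_2 = 7.094 − (8.399) = -1.306; smaller M is more luminous → Star 1.
L ratio = 10^(0.4 |ΔM|) = 10^0.522 = 3.328

Star 1 is more luminous, by a factor of 3.33.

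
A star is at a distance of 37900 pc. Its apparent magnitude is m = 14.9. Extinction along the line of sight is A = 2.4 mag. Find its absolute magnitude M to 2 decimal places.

5 log₁₀(d/10 pc) = 5 log₁₀(37900) − 5 = 17.893
M = m − 5 log₁₀(d/10) − A = 14.9 − 17.893 − 2.4 = -5.393

M ≈ -5.39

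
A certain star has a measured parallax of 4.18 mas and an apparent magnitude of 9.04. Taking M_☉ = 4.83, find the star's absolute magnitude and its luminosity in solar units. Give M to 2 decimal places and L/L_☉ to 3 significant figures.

d = 1/p = 1000/4.18 mas = 239.2 pc
M = m − 5 log₁₀ d + 5 = 9.04 − 5·2.3788 + 5 = 2.146
M − M_☉ = 2.146 − 4.83 = -2.684
L/L_☉ = 10^(−0.4 × -2.684) = 11.85

M ≈ 2.15; L/L_☉ ≈ 11.8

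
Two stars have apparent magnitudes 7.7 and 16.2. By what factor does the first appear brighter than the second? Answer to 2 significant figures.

Magnitude difference = -8.5
Flux ratio = 10^(−0.4 Δm) = 10^(−0.4 × -8.5) = 10^3.400 = 2512

2500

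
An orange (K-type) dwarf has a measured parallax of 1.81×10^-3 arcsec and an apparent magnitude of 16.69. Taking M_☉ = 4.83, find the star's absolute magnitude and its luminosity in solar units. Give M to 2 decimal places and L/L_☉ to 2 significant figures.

d = 1/p = 1/1.81×10^-3″ = 552.5 pc
M = m − 5 log₁₀ d + 5 = 16.69 − 5·2.7423 + 5 = 7.978
M − M_☉ = 7.978 − 4.83 = 3.148
L/L_☉ = 10^(−0.4 × 3.148) = 0.05504

M ≈ 7.98; L/L_☉ ≈ 0.055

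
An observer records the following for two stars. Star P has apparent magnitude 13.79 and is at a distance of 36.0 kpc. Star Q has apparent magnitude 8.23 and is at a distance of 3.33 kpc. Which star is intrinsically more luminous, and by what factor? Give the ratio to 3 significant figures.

Star P: d = 36.0 kpc = 36000 pc
Star P: M = m − 5 log₁₀ d + 5 = 13.79 − 5·4.5563 + 5 = -3.992
Star Q: d = 3.33 kpc = 3330 pc
Star Q: M = m − 5 log₁₀ d + 5 = 8.23 − 5·3.5224 + 5 = -4.382
ΔM = M_P − M_Q = -3.992 − (-4.382) = 0.391; smaller M is more luminous → Star Q.
L ratio = 10^(0.4 |ΔM|) = 10^0.156 = 1.433

Star Q is more luminous, by a factor of 1.43.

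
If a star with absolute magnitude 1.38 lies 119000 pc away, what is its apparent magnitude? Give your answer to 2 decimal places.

m = M + 5 log₁₀ d − 5 = 1.38 + 5·5.0755 − 5 = 21.758

m ≈ 21.76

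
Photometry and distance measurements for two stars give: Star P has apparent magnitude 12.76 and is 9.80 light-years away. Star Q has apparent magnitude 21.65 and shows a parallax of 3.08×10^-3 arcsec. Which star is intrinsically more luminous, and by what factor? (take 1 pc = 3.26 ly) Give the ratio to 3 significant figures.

Star Q is more luminous, by a factor of 3.24.

Star P: d = 9.80 ly / 3.26 = 3.006 pc
Star P: M = m − 5 log₁₀ d + 5 = 12.76 − 5·0.4780 + 5 = 15.370
Star Q: d = 1/p = 1/3.08×10^-3″ = 324.7 pc
Star Q: M = m − 5 log₁₀ d + 5 = 21.65 − 5·2.5114 + 5 = 14.093
ΔM = M_P − M_Q = 15.370 − (14.093) = 1.277; smaller M is more luminous → Star Q.
L ratio = 10^(0.4 |ΔM|) = 10^0.511 = 3.243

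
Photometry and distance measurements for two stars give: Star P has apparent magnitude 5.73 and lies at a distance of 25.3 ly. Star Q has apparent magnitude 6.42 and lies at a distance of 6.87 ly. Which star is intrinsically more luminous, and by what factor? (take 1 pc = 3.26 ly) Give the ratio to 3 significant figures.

Star P: d = 25.3 ly / 3.26 = 7.761 pc
Star P: M = m − 5 log₁₀ d + 5 = 5.73 − 5·0.8899 + 5 = 6.280
Star Q: d = 6.87 ly / 3.26 = 2.107 pc
Star Q: M = m − 5 log₁₀ d + 5 = 6.42 − 5·0.3237 + 5 = 9.801
ΔM = M_P − M_Q = 6.280 − (9.801) = -3.521; smaller M is more luminous → Star P.
L ratio = 10^(0.4 |ΔM|) = 10^1.408 = 25.61

Star P is more luminous, by a factor of 25.6.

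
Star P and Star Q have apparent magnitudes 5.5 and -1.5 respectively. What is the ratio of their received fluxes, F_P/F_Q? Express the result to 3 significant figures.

F_P/F_Q ≈ 1.58×10^-3

Δm = 5.5 − (-1.5) = 7.0
Flux ratio = 10^(−0.4 Δm) = 10^(−0.4 × 7.0) = 10^-2.800 = 1.585×10^-3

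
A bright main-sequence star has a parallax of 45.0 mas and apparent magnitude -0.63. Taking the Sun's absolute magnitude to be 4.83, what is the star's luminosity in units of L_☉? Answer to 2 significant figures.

L/L_☉ ≈ 750

d = 1/p = 1000/45.0 mas = 22.22 pc
M = m − 5 log₁₀ d + 5 = -0.63 − 5·1.3468 + 5 = -2.364
M − M_☉ = -2.364 − 4.83 = -7.194
L/L_☉ = 10^(−0.4 × -7.194) = 754.4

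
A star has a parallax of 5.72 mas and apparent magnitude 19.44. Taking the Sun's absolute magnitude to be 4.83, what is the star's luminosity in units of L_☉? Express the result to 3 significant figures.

d = 1/p = 1000/5.72 mas = 174.8 pc
M = m − 5 log₁₀ d + 5 = 19.44 − 5·2.2426 + 5 = 13.227
M − M_☉ = 13.227 − 4.83 = 8.397
L/L_☉ = 10^(−0.4 × 8.397) = 4.377×10^-4

L/L_☉ ≈ 4.38×10^-4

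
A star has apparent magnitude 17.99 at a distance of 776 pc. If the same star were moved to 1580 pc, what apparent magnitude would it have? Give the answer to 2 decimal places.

m ≈ 19.53

Flux ∝ 1/d², so Δm = 5 log₁₀(d₂/d₁) = 5 log₁₀(1580/776) = 1.544
m₂ = m₁ + Δm = 17.99 + (1.544) = 19.534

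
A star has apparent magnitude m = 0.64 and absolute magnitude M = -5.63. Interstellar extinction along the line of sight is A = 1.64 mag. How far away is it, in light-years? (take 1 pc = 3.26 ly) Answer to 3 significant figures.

m − M = 5 log₁₀(d/10 pc) + A  ⇒  0.64 − (-5.63) − 1.64 = 5 log₁₀(d/10)
4.630 = 5 log₁₀(d/10)
log₁₀ d = (m − M − A)/5 + 1 = 1.9260
d = 10^1.9260 = 84.33 pc
= 274.9 ly

d ≈ 275 ly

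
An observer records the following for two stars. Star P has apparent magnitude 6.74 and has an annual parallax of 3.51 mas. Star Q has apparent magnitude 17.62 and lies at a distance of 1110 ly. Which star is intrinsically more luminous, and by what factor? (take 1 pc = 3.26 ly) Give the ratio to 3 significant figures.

Star P is more luminous, by a factor of 15700.

Star P: p = 3.51 mas = 3.51×10^-3″ → d = 1/p = 284.9 pc
Star P: M = m − 5 log₁₀ d + 5 = 6.74 − 5·2.4547 + 5 = -0.533
Star Q: d = 1110 ly / 3.26 = 340.5 pc
Star Q: M = m − 5 log₁₀ d + 5 = 17.62 − 5·2.5321 + 5 = 9.959
ΔM = M_P − M_Q = -0.533 − (9.959) = -10.493; smaller M is more luminous → Star P.
L ratio = 10^(0.4 |ΔM|) = 10^4.197 = 15750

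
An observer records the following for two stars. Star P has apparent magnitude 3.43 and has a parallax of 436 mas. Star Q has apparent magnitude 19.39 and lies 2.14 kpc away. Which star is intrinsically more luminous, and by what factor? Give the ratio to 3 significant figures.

Star P is more luminous, by a factor of 2.78.

Star P: p = 436 mas = 0.436″ → d = 1/p = 2.294 pc
Star P: M = m − 5 log₁₀ d + 5 = 3.43 − 5·0.3605 + 5 = 6.627
Star Q: d = 2.14 kpc = 2140 pc
Star Q: M = m − 5 log₁₀ d + 5 = 19.39 − 5·3.3304 + 5 = 7.738
ΔM = M_P − M_Q = 6.627 − (7.738) = -1.110; smaller M is more luminous → Star P.
L ratio = 10^(0.4 |ΔM|) = 10^0.444 = 2.781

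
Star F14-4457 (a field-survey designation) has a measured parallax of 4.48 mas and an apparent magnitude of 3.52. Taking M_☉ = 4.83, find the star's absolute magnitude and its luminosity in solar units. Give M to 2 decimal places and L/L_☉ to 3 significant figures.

d = 1/p = 1000/4.48 mas = 223.2 pc
M = m − 5 log₁₀ d + 5 = 3.52 − 5·2.3487 + 5 = -3.224
M − M_☉ = -3.224 − 4.83 = -8.054
L/L_☉ = 10^(−0.4 × -8.054) = 1665

M ≈ -3.22; L/L_☉ ≈ 1670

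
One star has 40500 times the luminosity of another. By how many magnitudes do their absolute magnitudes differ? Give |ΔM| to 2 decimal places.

Pogson: ΔM = −2.5 log₁₀(ratio) = −2.5 log₁₀(40500) = −2.5 × 4.6075 = -11.519

|ΔM| ≈ 11.52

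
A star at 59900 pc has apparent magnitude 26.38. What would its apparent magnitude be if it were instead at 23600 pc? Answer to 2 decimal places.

m ≈ 24.36

Flux ∝ 1/d², so Δm = 5 log₁₀(d₂/d₁) = 5 log₁₀(23600/59900) = -2.023
m₂ = m₁ + Δm = 26.38 + (-2.023) = 24.357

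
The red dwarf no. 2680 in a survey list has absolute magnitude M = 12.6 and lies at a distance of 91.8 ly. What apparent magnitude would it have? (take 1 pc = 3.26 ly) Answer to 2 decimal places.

m ≈ 14.85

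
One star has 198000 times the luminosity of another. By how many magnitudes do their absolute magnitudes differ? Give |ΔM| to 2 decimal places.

Pogson: ΔM = −2.5 log₁₀(ratio) = −2.5 log₁₀(198000) = −2.5 × 5.2967 = -13.242

|ΔM| ≈ 13.24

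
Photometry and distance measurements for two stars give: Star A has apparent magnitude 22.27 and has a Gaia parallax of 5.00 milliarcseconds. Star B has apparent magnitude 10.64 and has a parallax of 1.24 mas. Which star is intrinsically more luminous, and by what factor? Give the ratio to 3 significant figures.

Star B is more luminous, by a factor of 730000.

Star A: p = 5.00 mas = 5.00×10^-3″ → d = 1/p = 200.0 pc
Star A: M = m − 5 log₁₀ d + 5 = 22.27 − 5·2.3010 + 5 = 15.765
Star B: p = 1.24 mas = 1.24×10^-3″ → d = 1/p = 806.5 pc
Star B: M = m − 5 log₁₀ d + 5 = 10.64 − 5·2.9066 + 5 = 1.107
ΔM = M_A − M_B = 15.765 − (1.107) = 14.658; smaller M is more luminous → Star B.
L ratio = 10^(0.4 |ΔM|) = 10^5.863 = 729600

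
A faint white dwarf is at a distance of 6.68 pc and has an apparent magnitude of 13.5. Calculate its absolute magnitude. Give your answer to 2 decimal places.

M ≈ 14.38

5 log₁₀(d/10 pc) = 5 log₁₀(6.680) − 5 = -0.876
M = m − 5 log₁₀(d/10) = 13.5 + 0.876 = 14.376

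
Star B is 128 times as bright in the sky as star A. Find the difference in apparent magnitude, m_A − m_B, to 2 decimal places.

m_A − m_B ≈ 5.27

Pogson: Δm = −2.5 log₁₀(ratio) = −2.5 log₁₀(128) = −2.5 × 2.1072 = -5.268
Star B is brighter so has the smaller magnitude: m_A − m_B is positive.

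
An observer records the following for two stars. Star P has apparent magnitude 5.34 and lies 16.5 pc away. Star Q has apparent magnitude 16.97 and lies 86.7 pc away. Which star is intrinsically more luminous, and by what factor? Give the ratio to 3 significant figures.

Star P is more luminous, by a factor of 1630.

Star P: M = m − 5 log₁₀ d + 5 = 5.34 − 5·1.2175 + 5 = 4.253
Star Q: M = m − 5 log₁₀ d + 5 = 16.97 − 5·1.9380 + 5 = 12.280
ΔM = M_P − M_Q = 4.253 − (12.280) = -8.027; smaller M is more luminous → Star P.
L ratio = 10^(0.4 |ΔM|) = 10^3.211 = 1625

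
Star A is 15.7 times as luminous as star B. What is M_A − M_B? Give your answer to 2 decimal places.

Pogson: ΔM = −2.5 log₁₀(ratio) = −2.5 log₁₀(15.7) = −2.5 × 1.1959 = -2.990
Star A is brighter, so it has the smaller magnitude: the difference is negative.

M_A − M_B ≈ -2.99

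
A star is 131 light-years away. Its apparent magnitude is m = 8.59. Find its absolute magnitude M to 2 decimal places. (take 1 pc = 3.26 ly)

d = 131 ly / 3.26 = 40.18 pc
5 log₁₀(d/10 pc) = 5 log₁₀(40.18) − 5 = 3.020
M = m − 5 log₁₀(d/10) = 8.59 − 3.020 = 5.570

M ≈ 5.57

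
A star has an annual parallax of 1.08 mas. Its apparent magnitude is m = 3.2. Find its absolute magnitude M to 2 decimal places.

p = 1.08 mas = 1.08×10^-3″ → d = 1/p = 925.9 pc
5 log₁₀(d/10 pc) = 5 log₁₀(925.9) − 5 = 9.833
M = m − 5 log₁₀(d/10) = 3.2 − 9.833 = -6.633

M ≈ -6.63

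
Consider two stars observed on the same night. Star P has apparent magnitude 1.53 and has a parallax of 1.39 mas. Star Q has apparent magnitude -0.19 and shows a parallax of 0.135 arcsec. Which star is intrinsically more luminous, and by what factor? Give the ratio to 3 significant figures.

Star P is more luminous, by a factor of 1930.

Star P: p = 1.39 mas = 1.39×10^-3″ → d = 1/p = 719.4 pc
Star P: M = m − 5 log₁₀ d + 5 = 1.53 − 5·2.8570 + 5 = -7.755
Star Q: d = 1/p = 1/0.135″ = 7.407 pc
Star Q: M = m − 5 log₁₀ d + 5 = -0.19 − 5·0.8697 + 5 = 0.462
ΔM = M_P − M_Q = -7.755 − (0.462) = -8.217; smaller M is more luminous → Star P.
L ratio = 10^(0.4 |ΔM|) = 10^3.287 = 1935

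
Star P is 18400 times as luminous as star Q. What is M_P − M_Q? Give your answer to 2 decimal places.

Pogson: ΔM = −2.5 log₁₀(ratio) = −2.5 log₁₀(18400) = −2.5 × 4.2648 = -10.662
Star P is brighter, so it has the smaller magnitude: the difference is negative.

M_P − M_Q ≈ -10.66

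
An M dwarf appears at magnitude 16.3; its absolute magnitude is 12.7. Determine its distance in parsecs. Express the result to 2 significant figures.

d ≈ 52 pc

Distance modulus: m − M = 16.3 − (12.7) = 3.600
m − M = 5 log₁₀ d − 5
log₁₀ d = (m − M)/5 + 1 = 1.7200
d = 10^1.7200 = 52.48 pc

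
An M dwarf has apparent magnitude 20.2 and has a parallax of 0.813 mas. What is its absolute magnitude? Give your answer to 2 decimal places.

M ≈ 9.75

p = 0.813 mas = 8.13×10^-4″ → d = 1/p = 1230 pc
5 log₁₀(d/10 pc) = 5 log₁₀(1230) − 5 = 10.450
M = m − 5 log₁₀(d/10) = 20.2 − 10.450 = 9.750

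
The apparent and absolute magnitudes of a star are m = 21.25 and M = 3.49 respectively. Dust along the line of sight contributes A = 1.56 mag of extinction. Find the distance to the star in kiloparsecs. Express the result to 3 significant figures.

m − M = 5 log₁₀(d/10 pc) + A  ⇒  21.25 − (3.49) − 1.56 = 5 log₁₀(d/10)
16.200 = 5 log₁₀(d/10)
log₁₀ d = (m − M − A)/5 + 1 = 4.2400
d = 10^4.2400 = 17380 pc
= 17.38 kpc

d ≈ 17.4 kpc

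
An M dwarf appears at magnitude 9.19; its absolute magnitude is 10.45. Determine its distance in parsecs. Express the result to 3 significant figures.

Distance modulus: m − M = 9.19 − (10.45) = -1.260
m − M = 5 log₁₀ d − 5
log₁₀ d = (m − M)/5 + 1 = 0.7480
d = 10^0.7480 = 5.598 pc

d ≈ 5.60 pc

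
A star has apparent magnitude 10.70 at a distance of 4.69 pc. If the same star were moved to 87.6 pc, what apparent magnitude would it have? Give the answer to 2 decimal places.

Flux ∝ 1/d², so Δm = 5 log₁₀(d₂/d₁) = 5 log₁₀(87.6/4.69) = 6.357
m₂ = m₁ + Δm = 10.70 + (6.357) = 17.057

m ≈ 17.06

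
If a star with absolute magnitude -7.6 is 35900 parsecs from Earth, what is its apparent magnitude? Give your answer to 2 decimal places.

m ≈ 10.18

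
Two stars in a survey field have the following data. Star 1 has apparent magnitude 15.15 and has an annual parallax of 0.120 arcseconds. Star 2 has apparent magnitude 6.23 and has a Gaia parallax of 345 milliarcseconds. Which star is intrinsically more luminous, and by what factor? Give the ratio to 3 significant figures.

Star 2 is more luminous, by a factor of 447.

Star 1: d = 1/p = 1/0.120″ = 8.333 pc
Star 1: M = m − 5 log₁₀ d + 5 = 15.15 − 5·0.9208 + 5 = 15.546
Star 2: p = 345 mas = 0.345″ → d = 1/p = 2.899 pc
Star 2: M = m − 5 log₁₀ d + 5 = 6.23 − 5·0.4622 + 5 = 8.919
ΔM = M_1 − M_2 = 15.546 − (8.919) = 6.627; smaller M is more luminous → Star 2.
L ratio = 10^(0.4 |ΔM|) = 10^2.651 = 447.4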